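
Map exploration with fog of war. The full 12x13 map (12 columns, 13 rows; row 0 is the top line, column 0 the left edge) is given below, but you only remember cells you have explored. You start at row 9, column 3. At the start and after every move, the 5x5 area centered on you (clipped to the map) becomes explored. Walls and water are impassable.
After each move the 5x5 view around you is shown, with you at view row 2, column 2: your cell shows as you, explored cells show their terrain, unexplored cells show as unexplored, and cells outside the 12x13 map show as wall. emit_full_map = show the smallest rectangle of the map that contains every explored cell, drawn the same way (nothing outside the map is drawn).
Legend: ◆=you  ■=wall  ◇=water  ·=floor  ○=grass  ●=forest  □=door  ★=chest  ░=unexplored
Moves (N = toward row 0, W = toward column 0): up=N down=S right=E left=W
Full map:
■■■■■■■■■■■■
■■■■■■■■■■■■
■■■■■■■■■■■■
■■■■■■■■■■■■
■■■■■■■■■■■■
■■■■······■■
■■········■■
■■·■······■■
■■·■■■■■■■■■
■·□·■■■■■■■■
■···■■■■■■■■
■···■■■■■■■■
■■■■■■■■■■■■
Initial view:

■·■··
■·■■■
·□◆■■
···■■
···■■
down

■·■■■
·□·■■
··◆■■
···■■
■■■■■

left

■■·■■
■·□·■
■·◆·■
■···■
■■■■■

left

■■■·■
■■·□·
■■◆··
■■···
■■■■■

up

■■■·■
■■■·■
■■◆□·
■■···
■■···

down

■■■·■
■■·□·
■■◆··
■■···
■■■■■

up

■■■·■
■■■·■
■■◆□·
■■···
■■···

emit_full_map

■■·■··
■■·■■■
■◆□·■■
■···■■
■···■■
■■■■■■


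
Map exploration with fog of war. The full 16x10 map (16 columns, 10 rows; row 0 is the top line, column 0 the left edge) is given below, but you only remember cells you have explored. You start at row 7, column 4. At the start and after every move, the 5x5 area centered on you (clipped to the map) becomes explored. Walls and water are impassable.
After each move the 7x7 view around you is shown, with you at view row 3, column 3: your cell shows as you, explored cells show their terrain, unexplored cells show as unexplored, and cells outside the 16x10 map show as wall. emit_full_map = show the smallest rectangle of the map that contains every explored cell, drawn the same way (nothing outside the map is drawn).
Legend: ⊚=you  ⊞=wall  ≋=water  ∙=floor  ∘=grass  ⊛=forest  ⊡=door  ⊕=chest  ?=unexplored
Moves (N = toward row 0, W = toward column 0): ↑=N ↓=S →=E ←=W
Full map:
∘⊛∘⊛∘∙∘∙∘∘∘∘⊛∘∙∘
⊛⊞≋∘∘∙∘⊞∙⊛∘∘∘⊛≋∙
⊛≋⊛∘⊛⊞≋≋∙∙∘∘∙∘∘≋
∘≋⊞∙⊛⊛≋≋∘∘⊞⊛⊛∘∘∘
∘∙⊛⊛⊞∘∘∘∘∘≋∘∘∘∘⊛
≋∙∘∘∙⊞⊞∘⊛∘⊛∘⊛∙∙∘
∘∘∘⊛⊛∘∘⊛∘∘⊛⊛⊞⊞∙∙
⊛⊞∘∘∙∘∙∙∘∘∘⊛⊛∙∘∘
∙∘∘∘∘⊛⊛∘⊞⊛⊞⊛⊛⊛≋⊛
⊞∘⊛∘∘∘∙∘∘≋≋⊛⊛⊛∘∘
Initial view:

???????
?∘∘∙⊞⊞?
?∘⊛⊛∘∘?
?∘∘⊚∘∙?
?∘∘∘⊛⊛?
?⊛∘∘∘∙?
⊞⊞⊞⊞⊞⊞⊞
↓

?∘∘∙⊞⊞?
?∘⊛⊛∘∘?
?∘∘∙∘∙?
?∘∘⊚⊛⊛?
?⊛∘∘∘∙?
⊞⊞⊞⊞⊞⊞⊞
⊞⊞⊞⊞⊞⊞⊞

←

??∘∘∙⊞⊞
?∘∘⊛⊛∘∘
?⊞∘∘∙∘∙
?∘∘⊚∘⊛⊛
?∘⊛∘∘∘∙
⊞⊞⊞⊞⊞⊞⊞
⊞⊞⊞⊞⊞⊞⊞

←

⊞??∘∘∙⊞
⊞∘∘∘⊛⊛∘
⊞⊛⊞∘∘∙∘
⊞∙∘⊚∘∘⊛
⊞⊞∘⊛∘∘∘
⊞⊞⊞⊞⊞⊞⊞
⊞⊞⊞⊞⊞⊞⊞

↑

⊞??????
⊞≋∙∘∘∙⊞
⊞∘∘∘⊛⊛∘
⊞⊛⊞⊚∘∙∘
⊞∙∘∘∘∘⊛
⊞⊞∘⊛∘∘∘
⊞⊞⊞⊞⊞⊞⊞

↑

⊞??????
⊞∘∙⊛⊛⊞?
⊞≋∙∘∘∙⊞
⊞∘∘⊚⊛⊛∘
⊞⊛⊞∘∘∙∘
⊞∙∘∘∘∘⊛
⊞⊞∘⊛∘∘∘

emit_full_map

∘∙⊛⊛⊞??
≋∙∘∘∙⊞⊞
∘∘⊚⊛⊛∘∘
⊛⊞∘∘∙∘∙
∙∘∘∘∘⊛⊛
⊞∘⊛∘∘∘∙

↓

⊞∘∙⊛⊛⊞?
⊞≋∙∘∘∙⊞
⊞∘∘∘⊛⊛∘
⊞⊛⊞⊚∘∙∘
⊞∙∘∘∘∘⊛
⊞⊞∘⊛∘∘∘
⊞⊞⊞⊞⊞⊞⊞

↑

⊞??????
⊞∘∙⊛⊛⊞?
⊞≋∙∘∘∙⊞
⊞∘∘⊚⊛⊛∘
⊞⊛⊞∘∘∙∘
⊞∙∘∘∘∘⊛
⊞⊞∘⊛∘∘∘

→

???????
∘∙⊛⊛⊞∘?
≋∙∘∘∙⊞⊞
∘∘∘⊚⊛∘∘
⊛⊞∘∘∙∘∙
∙∘∘∘∘⊛⊛
⊞∘⊛∘∘∘∙

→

???????
∙⊛⊛⊞∘∘?
∙∘∘∙⊞⊞?
∘∘⊛⊚∘∘?
⊞∘∘∙∘∙?
∘∘∘∘⊛⊛?
∘⊛∘∘∘∙?

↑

???????
?⊞∙⊛⊛≋?
∙⊛⊛⊞∘∘?
∙∘∘⊚⊞⊞?
∘∘⊛⊛∘∘?
⊞∘∘∙∘∙?
∘∘∘∘⊛⊛?

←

???????
?≋⊞∙⊛⊛≋
∘∙⊛⊛⊞∘∘
≋∙∘⊚∙⊞⊞
∘∘∘⊛⊛∘∘
⊛⊞∘∘∙∘∙
∙∘∘∘∘⊛⊛

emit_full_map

?≋⊞∙⊛⊛≋
∘∙⊛⊛⊞∘∘
≋∙∘⊚∙⊞⊞
∘∘∘⊛⊛∘∘
⊛⊞∘∘∙∘∙
∙∘∘∘∘⊛⊛
⊞∘⊛∘∘∘∙


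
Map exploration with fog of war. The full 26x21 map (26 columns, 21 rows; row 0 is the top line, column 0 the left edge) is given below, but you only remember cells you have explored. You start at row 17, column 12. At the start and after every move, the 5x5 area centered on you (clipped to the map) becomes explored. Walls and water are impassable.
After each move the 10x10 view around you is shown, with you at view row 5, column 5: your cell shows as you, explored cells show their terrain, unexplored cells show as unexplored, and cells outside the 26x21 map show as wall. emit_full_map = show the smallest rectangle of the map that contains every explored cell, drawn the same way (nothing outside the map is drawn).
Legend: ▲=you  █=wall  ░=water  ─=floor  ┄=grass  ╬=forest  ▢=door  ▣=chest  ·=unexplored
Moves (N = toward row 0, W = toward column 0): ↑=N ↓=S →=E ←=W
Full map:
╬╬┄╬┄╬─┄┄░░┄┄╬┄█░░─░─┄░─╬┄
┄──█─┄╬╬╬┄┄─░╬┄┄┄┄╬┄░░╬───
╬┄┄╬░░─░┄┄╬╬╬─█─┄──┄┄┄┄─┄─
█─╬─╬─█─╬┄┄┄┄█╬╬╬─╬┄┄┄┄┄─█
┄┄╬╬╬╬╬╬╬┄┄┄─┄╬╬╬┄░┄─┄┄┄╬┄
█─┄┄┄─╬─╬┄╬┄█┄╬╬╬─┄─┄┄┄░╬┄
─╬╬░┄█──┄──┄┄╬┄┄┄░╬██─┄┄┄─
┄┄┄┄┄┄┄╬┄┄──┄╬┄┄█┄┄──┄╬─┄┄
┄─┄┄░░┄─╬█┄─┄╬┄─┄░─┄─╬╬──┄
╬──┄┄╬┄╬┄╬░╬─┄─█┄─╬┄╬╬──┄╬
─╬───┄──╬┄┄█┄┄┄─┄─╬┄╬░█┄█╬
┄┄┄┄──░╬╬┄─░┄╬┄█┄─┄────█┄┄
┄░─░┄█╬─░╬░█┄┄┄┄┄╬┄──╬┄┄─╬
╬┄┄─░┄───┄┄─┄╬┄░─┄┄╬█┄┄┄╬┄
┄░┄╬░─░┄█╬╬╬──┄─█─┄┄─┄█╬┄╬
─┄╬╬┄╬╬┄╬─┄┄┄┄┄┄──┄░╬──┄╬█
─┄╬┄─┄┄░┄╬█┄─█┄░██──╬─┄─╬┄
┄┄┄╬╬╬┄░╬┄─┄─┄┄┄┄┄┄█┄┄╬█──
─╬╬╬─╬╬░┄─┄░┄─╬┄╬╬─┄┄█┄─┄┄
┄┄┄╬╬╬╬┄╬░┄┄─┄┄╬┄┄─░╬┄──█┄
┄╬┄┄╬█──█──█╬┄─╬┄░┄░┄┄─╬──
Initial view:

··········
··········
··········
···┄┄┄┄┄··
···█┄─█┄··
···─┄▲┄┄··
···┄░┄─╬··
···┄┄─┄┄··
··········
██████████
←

··········
··········
··········
···─┄┄┄┄┄·
···╬█┄─█┄·
···┄─▲─┄┄·
···─┄░┄─╬·
···░┄┄─┄┄·
··········
██████████

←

··········
··········
··········
···╬─┄┄┄┄┄
···┄╬█┄─█┄
···╬┄▲┄─┄┄
···┄─┄░┄─╬
···╬░┄┄─┄┄
··········
██████████

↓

··········
··········
···╬─┄┄┄┄┄
···┄╬█┄─█┄
···╬┄─┄─┄┄
···┄─▲░┄─╬
···╬░┄┄─┄┄
···█──█╬··
██████████
██████████

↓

··········
···╬─┄┄┄┄┄
···┄╬█┄─█┄
···╬┄─┄─┄┄
···┄─┄░┄─╬
···╬░▲┄─┄┄
···█──█╬··
██████████
██████████
██████████

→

··········
··╬─┄┄┄┄┄·
··┄╬█┄─█┄·
··╬┄─┄─┄┄·
··┄─┄░┄─╬·
··╬░┄▲─┄┄·
··█──█╬┄··
██████████
██████████
██████████

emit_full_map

╬─┄┄┄┄┄
┄╬█┄─█┄
╬┄─┄─┄┄
┄─┄░┄─╬
╬░┄▲─┄┄
█──█╬┄·

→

··········
·╬─┄┄┄┄┄··
·┄╬█┄─█┄··
·╬┄─┄─┄┄··
·┄─┄░┄─╬··
·╬░┄┄▲┄┄··
·█──█╬┄─··
██████████
██████████
██████████

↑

··········
··········
·╬─┄┄┄┄┄··
·┄╬█┄─█┄··
·╬┄─┄─┄┄··
·┄─┄░▲─╬··
·╬░┄┄─┄┄··
·█──█╬┄─··
██████████
██████████

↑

··········
··········
··········
·╬─┄┄┄┄┄··
·┄╬█┄─█┄··
·╬┄─┄▲┄┄··
·┄─┄░┄─╬··
·╬░┄┄─┄┄··
·█──█╬┄─··
██████████

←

··········
··········
··········
··╬─┄┄┄┄┄·
··┄╬█┄─█┄·
··╬┄─▲─┄┄·
··┄─┄░┄─╬·
··╬░┄┄─┄┄·
··█──█╬┄─·
██████████

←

··········
··········
··········
···╬─┄┄┄┄┄
···┄╬█┄─█┄
···╬┄▲┄─┄┄
···┄─┄░┄─╬
···╬░┄┄─┄┄
···█──█╬┄─
██████████

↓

··········
··········
···╬─┄┄┄┄┄
···┄╬█┄─█┄
···╬┄─┄─┄┄
···┄─▲░┄─╬
···╬░┄┄─┄┄
···█──█╬┄─
██████████
██████████

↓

··········
···╬─┄┄┄┄┄
···┄╬█┄─█┄
···╬┄─┄─┄┄
···┄─┄░┄─╬
···╬░▲┄─┄┄
···█──█╬┄─
██████████
██████████
██████████

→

··········
··╬─┄┄┄┄┄·
··┄╬█┄─█┄·
··╬┄─┄─┄┄·
··┄─┄░┄─╬·
··╬░┄▲─┄┄·
··█──█╬┄─·
██████████
██████████
██████████

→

··········
·╬─┄┄┄┄┄··
·┄╬█┄─█┄··
·╬┄─┄─┄┄··
·┄─┄░┄─╬··
·╬░┄┄▲┄┄··
·█──█╬┄─··
██████████
██████████
██████████

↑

··········
··········
·╬─┄┄┄┄┄··
·┄╬█┄─█┄··
·╬┄─┄─┄┄··
·┄─┄░▲─╬··
·╬░┄┄─┄┄··
·█──█╬┄─··
██████████
██████████

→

··········
··········
╬─┄┄┄┄┄···
┄╬█┄─█┄░··
╬┄─┄─┄┄┄··
┄─┄░┄▲╬┄··
╬░┄┄─┄┄╬··
█──█╬┄─╬··
██████████
██████████

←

··········
··········
·╬─┄┄┄┄┄··
·┄╬█┄─█┄░·
·╬┄─┄─┄┄┄·
·┄─┄░▲─╬┄·
·╬░┄┄─┄┄╬·
·█──█╬┄─╬·
██████████
██████████

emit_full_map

╬─┄┄┄┄┄·
┄╬█┄─█┄░
╬┄─┄─┄┄┄
┄─┄░▲─╬┄
╬░┄┄─┄┄╬
█──█╬┄─╬

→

··········
··········
╬─┄┄┄┄┄···
┄╬█┄─█┄░··
╬┄─┄─┄┄┄··
┄─┄░┄▲╬┄··
╬░┄┄─┄┄╬··
█──█╬┄─╬··
██████████
██████████

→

··········
··········
─┄┄┄┄┄····
╬█┄─█┄░█··
┄─┄─┄┄┄┄··
─┄░┄─▲┄╬··
░┄┄─┄┄╬┄··
──█╬┄─╬┄··
██████████
██████████

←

··········
··········
╬─┄┄┄┄┄···
┄╬█┄─█┄░█·
╬┄─┄─┄┄┄┄·
┄─┄░┄▲╬┄╬·
╬░┄┄─┄┄╬┄·
█──█╬┄─╬┄·
██████████
██████████

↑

··········
··········
··········
╬─┄┄┄┄┄┄··
┄╬█┄─█┄░█·
╬┄─┄─▲┄┄┄·
┄─┄░┄─╬┄╬·
╬░┄┄─┄┄╬┄·
█──█╬┄─╬┄·
██████████

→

··········
··········
··········
─┄┄┄┄┄┄─··
╬█┄─█┄░█··
┄─┄─┄▲┄┄··
─┄░┄─╬┄╬··
░┄┄─┄┄╬┄··
──█╬┄─╬┄··
██████████

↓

··········
··········
─┄┄┄┄┄┄─··
╬█┄─█┄░█··
┄─┄─┄┄┄┄··
─┄░┄─▲┄╬··
░┄┄─┄┄╬┄··
──█╬┄─╬┄··
██████████
██████████

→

··········
··········
┄┄┄┄┄┄─···
█┄─█┄░██··
─┄─┄┄┄┄┄··
┄░┄─╬▲╬╬··
┄┄─┄┄╬┄┄··
─█╬┄─╬┄░··
██████████
██████████

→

··········
··········
┄┄┄┄┄─····
┄─█┄░██─··
┄─┄┄┄┄┄┄··
░┄─╬┄▲╬─··
┄─┄┄╬┄┄─··
█╬┄─╬┄░┄··
██████████
██████████

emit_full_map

╬─┄┄┄┄┄┄─··
┄╬█┄─█┄░██─
╬┄─┄─┄┄┄┄┄┄
┄─┄░┄─╬┄▲╬─
╬░┄┄─┄┄╬┄┄─
█──█╬┄─╬┄░┄

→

··········
··········
┄┄┄┄─·····
─█┄░██──··
─┄┄┄┄┄┄█··
┄─╬┄╬▲─┄··
─┄┄╬┄┄─░··
╬┄─╬┄░┄░··
██████████
██████████

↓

··········
┄┄┄┄─·····
─█┄░██──··
─┄┄┄┄┄┄█··
┄─╬┄╬╬─┄··
─┄┄╬┄▲─░··
╬┄─╬┄░┄░··
██████████
██████████
██████████

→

··········
┄┄┄─······
█┄░██──···
┄┄┄┄┄┄█┄··
─╬┄╬╬─┄┄··
┄┄╬┄┄▲░╬··
┄─╬┄░┄░┄··
██████████
██████████
██████████

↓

┄┄┄─······
█┄░██──···
┄┄┄┄┄┄█┄··
─╬┄╬╬─┄┄··
┄┄╬┄┄─░╬··
┄─╬┄░▲░┄··
██████████
██████████
██████████
██████████

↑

··········
┄┄┄─······
█┄░██──···
┄┄┄┄┄┄█┄··
─╬┄╬╬─┄┄··
┄┄╬┄┄▲░╬··
┄─╬┄░┄░┄··
██████████
██████████
██████████

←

··········
┄┄┄┄─·····
─█┄░██──··
─┄┄┄┄┄┄█┄·
┄─╬┄╬╬─┄┄·
─┄┄╬┄▲─░╬·
╬┄─╬┄░┄░┄·
██████████
██████████
██████████

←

··········
┄┄┄┄┄─····
┄─█┄░██──·
┄─┄┄┄┄┄┄█┄
░┄─╬┄╬╬─┄┄
┄─┄┄╬▲┄─░╬
█╬┄─╬┄░┄░┄
██████████
██████████
██████████

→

··········
┄┄┄┄─·····
─█┄░██──··
─┄┄┄┄┄┄█┄·
┄─╬┄╬╬─┄┄·
─┄┄╬┄▲─░╬·
╬┄─╬┄░┄░┄·
██████████
██████████
██████████


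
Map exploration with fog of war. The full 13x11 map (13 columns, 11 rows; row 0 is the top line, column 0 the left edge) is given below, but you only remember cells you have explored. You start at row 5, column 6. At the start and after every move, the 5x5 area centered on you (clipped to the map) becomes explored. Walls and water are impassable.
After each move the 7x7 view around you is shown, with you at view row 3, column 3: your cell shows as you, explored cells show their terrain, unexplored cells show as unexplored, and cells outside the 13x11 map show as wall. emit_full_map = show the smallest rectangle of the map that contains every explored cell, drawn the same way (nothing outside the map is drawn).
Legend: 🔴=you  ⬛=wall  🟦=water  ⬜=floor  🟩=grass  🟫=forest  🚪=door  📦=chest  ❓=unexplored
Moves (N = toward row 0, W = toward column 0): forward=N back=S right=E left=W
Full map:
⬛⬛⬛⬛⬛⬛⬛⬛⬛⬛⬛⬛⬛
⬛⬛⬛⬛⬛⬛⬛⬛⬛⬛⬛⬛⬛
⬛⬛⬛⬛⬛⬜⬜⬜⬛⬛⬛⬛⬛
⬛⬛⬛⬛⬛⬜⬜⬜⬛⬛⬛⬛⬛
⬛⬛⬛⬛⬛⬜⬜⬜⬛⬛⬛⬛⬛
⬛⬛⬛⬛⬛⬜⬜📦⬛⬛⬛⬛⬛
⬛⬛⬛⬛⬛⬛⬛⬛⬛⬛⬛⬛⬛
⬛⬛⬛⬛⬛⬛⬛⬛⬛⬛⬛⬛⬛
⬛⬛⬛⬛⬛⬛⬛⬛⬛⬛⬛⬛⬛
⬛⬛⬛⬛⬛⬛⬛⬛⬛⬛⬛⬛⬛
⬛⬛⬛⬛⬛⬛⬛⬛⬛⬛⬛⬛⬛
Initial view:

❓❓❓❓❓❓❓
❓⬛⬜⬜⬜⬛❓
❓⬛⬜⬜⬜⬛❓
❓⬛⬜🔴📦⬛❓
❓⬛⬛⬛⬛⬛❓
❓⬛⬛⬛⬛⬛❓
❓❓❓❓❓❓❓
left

❓❓❓❓❓❓❓
❓⬛⬛⬜⬜⬜⬛
❓⬛⬛⬜⬜⬜⬛
❓⬛⬛🔴⬜📦⬛
❓⬛⬛⬛⬛⬛⬛
❓⬛⬛⬛⬛⬛⬛
❓❓❓❓❓❓❓

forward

❓❓❓❓❓❓❓
❓⬛⬛⬜⬜⬜❓
❓⬛⬛⬜⬜⬜⬛
❓⬛⬛🔴⬜⬜⬛
❓⬛⬛⬜⬜📦⬛
❓⬛⬛⬛⬛⬛⬛
❓⬛⬛⬛⬛⬛⬛

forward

❓❓❓❓❓❓❓
❓⬛⬛⬛⬛⬛❓
❓⬛⬛⬜⬜⬜❓
❓⬛⬛🔴⬜⬜⬛
❓⬛⬛⬜⬜⬜⬛
❓⬛⬛⬜⬜📦⬛
❓⬛⬛⬛⬛⬛⬛

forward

⬛⬛⬛⬛⬛⬛⬛
❓⬛⬛⬛⬛⬛❓
❓⬛⬛⬛⬛⬛❓
❓⬛⬛🔴⬜⬜❓
❓⬛⬛⬜⬜⬜⬛
❓⬛⬛⬜⬜⬜⬛
❓⬛⬛⬜⬜📦⬛

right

⬛⬛⬛⬛⬛⬛⬛
⬛⬛⬛⬛⬛⬛❓
⬛⬛⬛⬛⬛⬛❓
⬛⬛⬜🔴⬜⬛❓
⬛⬛⬜⬜⬜⬛❓
⬛⬛⬜⬜⬜⬛❓
⬛⬛⬜⬜📦⬛❓

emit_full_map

⬛⬛⬛⬛⬛⬛
⬛⬛⬛⬛⬛⬛
⬛⬛⬜🔴⬜⬛
⬛⬛⬜⬜⬜⬛
⬛⬛⬜⬜⬜⬛
⬛⬛⬜⬜📦⬛
⬛⬛⬛⬛⬛⬛
⬛⬛⬛⬛⬛⬛

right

⬛⬛⬛⬛⬛⬛⬛
⬛⬛⬛⬛⬛⬛❓
⬛⬛⬛⬛⬛⬛❓
⬛⬜⬜🔴⬛⬛❓
⬛⬜⬜⬜⬛⬛❓
⬛⬜⬜⬜⬛⬛❓
⬛⬜⬜📦⬛❓❓

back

⬛⬛⬛⬛⬛⬛❓
⬛⬛⬛⬛⬛⬛❓
⬛⬜⬜⬜⬛⬛❓
⬛⬜⬜🔴⬛⬛❓
⬛⬜⬜⬜⬛⬛❓
⬛⬜⬜📦⬛⬛❓
⬛⬛⬛⬛⬛❓❓

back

⬛⬛⬛⬛⬛⬛❓
⬛⬜⬜⬜⬛⬛❓
⬛⬜⬜⬜⬛⬛❓
⬛⬜⬜🔴⬛⬛❓
⬛⬜⬜📦⬛⬛❓
⬛⬛⬛⬛⬛⬛❓
⬛⬛⬛⬛⬛❓❓

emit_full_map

⬛⬛⬛⬛⬛⬛⬛
⬛⬛⬛⬛⬛⬛⬛
⬛⬛⬜⬜⬜⬛⬛
⬛⬛⬜⬜⬜⬛⬛
⬛⬛⬜⬜🔴⬛⬛
⬛⬛⬜⬜📦⬛⬛
⬛⬛⬛⬛⬛⬛⬛
⬛⬛⬛⬛⬛⬛❓


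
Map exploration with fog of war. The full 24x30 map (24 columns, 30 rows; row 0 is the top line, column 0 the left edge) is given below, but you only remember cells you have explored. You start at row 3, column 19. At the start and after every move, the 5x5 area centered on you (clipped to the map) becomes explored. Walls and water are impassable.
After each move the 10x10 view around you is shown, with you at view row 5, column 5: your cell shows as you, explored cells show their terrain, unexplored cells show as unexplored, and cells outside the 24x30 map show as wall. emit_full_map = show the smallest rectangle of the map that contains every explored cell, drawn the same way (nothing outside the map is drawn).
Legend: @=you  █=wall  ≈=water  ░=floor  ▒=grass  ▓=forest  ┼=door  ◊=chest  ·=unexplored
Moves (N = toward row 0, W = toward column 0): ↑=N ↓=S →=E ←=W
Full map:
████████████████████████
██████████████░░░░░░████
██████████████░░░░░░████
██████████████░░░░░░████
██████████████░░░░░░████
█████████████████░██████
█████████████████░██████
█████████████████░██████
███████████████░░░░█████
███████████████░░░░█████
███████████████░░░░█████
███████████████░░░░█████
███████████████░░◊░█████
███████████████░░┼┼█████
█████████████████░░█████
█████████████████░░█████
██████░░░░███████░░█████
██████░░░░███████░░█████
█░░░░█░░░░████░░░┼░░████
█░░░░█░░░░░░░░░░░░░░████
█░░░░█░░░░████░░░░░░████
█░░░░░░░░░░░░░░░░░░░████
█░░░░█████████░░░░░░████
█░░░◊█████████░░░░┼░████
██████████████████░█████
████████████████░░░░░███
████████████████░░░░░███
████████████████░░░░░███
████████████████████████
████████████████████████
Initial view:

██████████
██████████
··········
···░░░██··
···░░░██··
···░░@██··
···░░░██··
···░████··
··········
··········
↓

██████████
··········
···░░░██··
···░░░██··
···░░░██··
···░░@██··
···░████··
···░████··
··········
··········

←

██████████
··········
····░░░██·
···░░░░██·
···░░░░██·
···░░@░██·
···█░████·
···█░████·
··········
··········

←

██████████
··········
·····░░░██
···░░░░░██
···░░░░░██
···░░@░░██
···██░████
···██░████
··········
··········

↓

··········
·····░░░██
···░░░░░██
···░░░░░██
···░░░░░██
···██@████
···██░████
···██░██··
··········
··········

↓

·····░░░██
···░░░░░██
···░░░░░██
···░░░░░██
···██░████
···██@████
···██░██··
···░░░░█··
··········
··········

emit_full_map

··░░░██
░░░░░██
░░░░░██
░░░░░██
██░████
██@████
██░██··
░░░░█··

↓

···░░░░░██
···░░░░░██
···░░░░░██
···██░████
···██░████
···██@██··
···░░░░█··
···░░░░█··
··········
··········

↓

···░░░░░██
···░░░░░██
···██░████
···██░████
···██░██··
···░░@░█··
···░░░░█··
···░░░░█··
··········
··········

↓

···░░░░░██
···██░████
···██░████
···██░██··
···░░░░█··
···░░@░█··
···░░░░█··
···░░░░█··
··········
··········

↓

···██░████
···██░████
···██░██··
···░░░░█··
···░░░░█··
···░░@░█··
···░░░░█··
···░░◊░█··
··········
··········

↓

···██░████
···██░██··
···░░░░█··
···░░░░█··
···░░░░█··
···░░@░█··
···░░◊░█··
···░░┼┼█··
··········
··········

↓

···██░██··
···░░░░█··
···░░░░█··
···░░░░█··
···░░░░█··
···░░@░█··
···░░┼┼█··
···██░░█··
··········
··········

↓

···░░░░█··
···░░░░█··
···░░░░█··
···░░░░█··
···░░◊░█··
···░░@┼█··
···██░░█··
···██░░█··
··········
··········

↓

···░░░░█··
···░░░░█··
···░░░░█··
···░░◊░█··
···░░┼┼█··
···██@░█··
···██░░█··
···██░░█··
··········
··········

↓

···░░░░█··
···░░░░█··
···░░◊░█··
···░░┼┼█··
···██░░█··
···██@░█··
···██░░█··
···██░░█··
··········
··········

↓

···░░░░█··
···░░◊░█··
···░░┼┼█··
···██░░█··
···██░░█··
···██@░█··
···██░░█··
···░░┼░░··
··········
··········

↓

···░░◊░█··
···░░┼┼█··
···██░░█··
···██░░█··
···██░░█··
···██@░█··
···░░┼░░··
···░░░░░··
··········
··········

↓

···░░┼┼█··
···██░░█··
···██░░█··
···██░░█··
···██░░█··
···░░@░░··
···░░░░░··
···░░░░░··
··········
··········

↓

···██░░█··
···██░░█··
···██░░█··
···██░░█··
···░░┼░░··
···░░@░░··
···░░░░░··
···░░░░░··
··········
··········

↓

···██░░█··
···██░░█··
···██░░█··
···░░┼░░··
···░░░░░··
···░░@░░··
···░░░░░··
···░░░░░··
··········
··········

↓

···██░░█··
···██░░█··
···░░┼░░··
···░░░░░··
···░░░░░··
···░░@░░··
···░░░░░··
···░░░┼░··
··········
··········

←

····██░░█·
····██░░█·
····░░┼░░·
···░░░░░░·
···░░░░░░·
···░░@░░░·
···░░░░░░·
···░░░░┼░·
··········
··········

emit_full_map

···░░░██
·░░░░░██
·░░░░░██
·░░░░░██
·██░████
·██░████
·██░██··
·░░░░█··
·░░░░█··
·░░░░█··
·░░░░█··
·░░◊░█··
·░░┼┼█··
·██░░█··
·██░░█··
·██░░█··
·██░░█··
·░░┼░░··
░░░░░░··
░░░░░░··
░░@░░░··
░░░░░░··
░░░░┼░··


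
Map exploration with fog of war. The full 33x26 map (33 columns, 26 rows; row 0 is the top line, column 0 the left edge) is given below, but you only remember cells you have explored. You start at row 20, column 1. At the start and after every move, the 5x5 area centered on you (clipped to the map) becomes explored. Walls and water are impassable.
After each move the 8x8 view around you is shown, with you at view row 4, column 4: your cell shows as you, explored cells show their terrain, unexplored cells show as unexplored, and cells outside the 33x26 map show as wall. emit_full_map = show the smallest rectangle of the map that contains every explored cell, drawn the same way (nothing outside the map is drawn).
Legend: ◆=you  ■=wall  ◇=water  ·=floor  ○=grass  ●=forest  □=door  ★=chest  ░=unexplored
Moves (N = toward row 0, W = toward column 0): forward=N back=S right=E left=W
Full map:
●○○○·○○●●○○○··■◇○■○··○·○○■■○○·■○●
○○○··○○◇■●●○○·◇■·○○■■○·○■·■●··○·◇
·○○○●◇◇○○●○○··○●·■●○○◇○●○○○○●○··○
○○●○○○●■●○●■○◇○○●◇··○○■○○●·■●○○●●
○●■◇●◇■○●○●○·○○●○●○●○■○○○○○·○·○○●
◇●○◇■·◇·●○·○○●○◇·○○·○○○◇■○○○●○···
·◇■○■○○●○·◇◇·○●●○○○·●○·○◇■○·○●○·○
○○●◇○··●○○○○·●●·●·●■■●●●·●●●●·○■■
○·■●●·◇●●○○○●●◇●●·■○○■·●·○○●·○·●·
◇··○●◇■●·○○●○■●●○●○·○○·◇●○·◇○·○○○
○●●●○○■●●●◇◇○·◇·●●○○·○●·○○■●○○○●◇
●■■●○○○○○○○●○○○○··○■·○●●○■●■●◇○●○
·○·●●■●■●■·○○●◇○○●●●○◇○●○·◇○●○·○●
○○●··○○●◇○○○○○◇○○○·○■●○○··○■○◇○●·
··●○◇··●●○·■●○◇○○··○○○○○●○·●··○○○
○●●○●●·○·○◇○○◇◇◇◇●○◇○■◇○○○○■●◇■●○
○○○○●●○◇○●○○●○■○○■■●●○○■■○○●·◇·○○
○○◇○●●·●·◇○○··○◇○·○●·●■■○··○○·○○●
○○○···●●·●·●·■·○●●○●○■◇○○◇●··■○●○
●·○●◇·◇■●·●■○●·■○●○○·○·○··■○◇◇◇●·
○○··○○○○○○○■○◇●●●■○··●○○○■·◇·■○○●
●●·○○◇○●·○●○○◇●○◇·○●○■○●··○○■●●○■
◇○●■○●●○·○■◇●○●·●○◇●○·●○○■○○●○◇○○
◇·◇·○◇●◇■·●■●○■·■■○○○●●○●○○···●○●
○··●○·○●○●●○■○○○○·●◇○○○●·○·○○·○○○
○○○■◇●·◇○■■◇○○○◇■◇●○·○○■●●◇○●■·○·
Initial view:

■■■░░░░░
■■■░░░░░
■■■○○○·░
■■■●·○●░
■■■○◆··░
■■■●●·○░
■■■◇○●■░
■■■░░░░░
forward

■■■░░░░░
■■■░░░░░
■■■○○◇○░
■■■○○○·░
■■■●◆○●░
■■■○○··░
■■■●●·○░
■■■◇○●■░

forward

■■■░░░░░
■■■░░░░░
■■■○○○○░
■■■○○◇○░
■■■○◆○·░
■■■●·○●░
■■■○○··░
■■■●●·○░

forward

■■■░░░░░
■■■░░░░░
■■■○●●○░
■■■○○○○░
■■■○◆◇○░
■■■○○○·░
■■■●·○●░
■■■○○··░

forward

■■■░░░░░
■■■░░░░░
■■■··●○░
■■■○●●○░
■■■○◆○○░
■■■○○◇○░
■■■○○○·░
■■■●·○●░

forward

■■■░░░░░
■■■░░░░░
■■■○○●·░
■■■··●○░
■■■○◆●○░
■■■○○○○░
■■■○○◇○░
■■■○○○·░

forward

■■■░░░░░
■■■░░░░░
■■■·○·●░
■■■○○●·░
■■■·◆●○░
■■■○●●○░
■■■○○○○░
■■■○○◇○░

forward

■■■░░░░░
■■■░░░░░
■■■●■■●░
■■■·○·●░
■■■○◆●·░
■■■··●○░
■■■○●●○░
■■■○○○○░

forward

■■■░░░░░
■■■░░░░░
■■■○●●●░
■■■●■■●░
■■■·◆·●░
■■■○○●·░
■■■··●○░
■■■○●●○░

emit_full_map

○●●●
●■■●
·◆·●
○○●·
··●○
○●●○
○○○○
○○◇○
○○○·
●·○●
○○··
●●·○
◇○●■

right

■■░░░░░░
■■░░░░░░
■■○●●●○░
■■●■■●○░
■■·○◆●●░
■■○○●··░
■■··●○◇░
■■○●●○░░

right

■░░░░░░░
■░░░░░░░
■○●●●○○░
■●■■●○○░
■·○·◆●■░
■○○●··○░
■··●○◇·░
■○●●○░░░

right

░░░░░░░░
░░░░░░░░
○●●●○○■░
●■■●○○○░
·○·●◆■●░
○○●··○○░
··●○◇··░
○●●○░░░░

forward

░░░░░░░░
░░░░░░░░
░░·○●◇■░
○●●●○○■░
●■■●◆○○░
·○·●●■●░
○○●··○○░
··●○◇··░

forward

░░░░░░░░
░░░░░░░░
░░■●●·◇░
░░·○●◇■░
○●●●◆○■░
●■■●○○○░
·○·●●■●░
○○●··○○░

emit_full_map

░░■●●·◇
░░·○●◇■
○●●●◆○■
●■■●○○○
·○·●●■●
○○●··○○
··●○◇··
○●●○░░░
○○○○░░░
○○◇○░░░
○○○·░░░
●·○●░░░
○○··░░░
●●·○░░░
◇○●■░░░

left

■░░░░░░░
■░░░░░░░
■░·■●●·◇
■░··○●◇■
■○●●◆○○■
■●■■●○○○
■·○·●●■●
■○○●··○○

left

■■░░░░░░
■■░░░░░░
■■○·■●●·
■■◇··○●◇
■■○●◆●○○
■■●■■●○○
■■·○·●●■
■■○○●··○

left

■■■░░░░░
■■■░░░░░
■■■○·■●●
■■■◇··○●
■■■○◆●●○
■■■●■■●○
■■■·○·●●
■■■○○●··

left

■■■■░░░░
■■■■░░░░
■■■■○·■●
■■■■◇··○
■■■■◆●●●
■■■■●■■●
■■■■·○·●
■■■■○○●·

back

■■■■░░░░
■■■■○·■●
■■■■◇··○
■■■■○●●●
■■■■◆■■●
■■■■·○·●
■■■■○○●·
■■■■··●○

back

■■■■○·■●
■■■■◇··○
■■■■○●●●
■■■■●■■●
■■■■◆○·●
■■■■○○●·
■■■■··●○
■■■■○●●○

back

■■■■◇··○
■■■■○●●●
■■■■●■■●
■■■■·○·●
■■■■◆○●·
■■■■··●○
■■■■○●●○
■■■■○○○○

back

■■■■○●●●
■■■■●■■●
■■■■·○·●
■■■■○○●·
■■■■◆·●○
■■■■○●●○
■■■■○○○○
■■■■○○◇○

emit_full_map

○·■●●·◇
◇··○●◇■
○●●●○○■
●■■●○○○
·○·●●■●
○○●··○○
◆·●○◇··
○●●○░░░
○○○○░░░
○○◇○░░░
○○○·░░░
●·○●░░░
○○··░░░
●●·○░░░
◇○●■░░░

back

■■■■●■■●
■■■■·○·●
■■■■○○●·
■■■■··●○
■■■■◆●●○
■■■■○○○○
■■■■○○◇○
■■■■○○○·

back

■■■■·○·●
■■■■○○●·
■■■■··●○
■■■■○●●○
■■■■◆○○○
■■■■○○◇○
■■■■○○○·
■■■■●·○●

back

■■■■○○●·
■■■■··●○
■■■■○●●○
■■■■○○○○
■■■■◆○◇○
■■■■○○○·
■■■■●·○●
■■■■○○··

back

■■■■··●○
■■■■○●●○
■■■■○○○○
■■■■○○◇○
■■■■◆○○·
■■■■●·○●
■■■■○○··
■■■■●●·○

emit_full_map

○·■●●·◇
◇··○●◇■
○●●●○○■
●■■●○○○
·○·●●■●
○○●··○○
··●○◇··
○●●○░░░
○○○○░░░
○○◇○░░░
◆○○·░░░
●·○●░░░
○○··░░░
●●·○░░░
◇○●■░░░

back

■■■■○●●○
■■■■○○○○
■■■■○○◇○
■■■■○○○·
■■■■◆·○●
■■■■○○··
■■■■●●·○
■■■■◇○●■

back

■■■■○○○○
■■■■○○◇○
■■■■○○○·
■■■■●·○●
■■■■◆○··
■■■■●●·○
■■■■◇○●■
■■■■░░░░

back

■■■■○○◇○
■■■■○○○·
■■■■●·○●
■■■■○○··
■■■■◆●·○
■■■■◇○●■
■■■■◇·◇░
■■■■░░░░

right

■■■○○◇○░
■■■○○○·░
■■■●·○●░
■■■○○··░
■■■●◆·○░
■■■◇○●■░
■■■◇·◇·░
■■■░░░░░

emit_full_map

○·■●●·◇
◇··○●◇■
○●●●○○■
●■■●○○○
·○·●●■●
○○●··○○
··●○◇··
○●●○░░░
○○○○░░░
○○◇○░░░
○○○·░░░
●·○●░░░
○○··░░░
●◆·○░░░
◇○●■░░░
◇·◇·░░░

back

■■■○○○·░
■■■●·○●░
■■■○○··░
■■■●●·○░
■■■◇◆●■░
■■■◇·◇·░
■■■○··●░
■■■░░░░░

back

■■■●·○●░
■■■○○··░
■■■●●·○░
■■■◇○●■░
■■■◇◆◇·░
■■■○··●░
■■■○○○■░
■■■■■■■■

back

■■■○○··░
■■■●●·○░
■■■◇○●■░
■■■◇·◇·░
■■■○◆·●░
■■■○○○■░
■■■■■■■■
■■■■■■■■

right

■■○○··░░
■■●●·○░░
■■◇○●■○░
■■◇·◇·○░
■■○·◆●○░
■■○○○■◇░
■■■■■■■■
■■■■■■■■

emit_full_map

○·■●●·◇
◇··○●◇■
○●●●○○■
●■■●○○○
·○·●●■●
○○●··○○
··●○◇··
○●●○░░░
○○○○░░░
○○◇○░░░
○○○·░░░
●·○●░░░
○○··░░░
●●·○░░░
◇○●■○░░
◇·◇·○░░
○·◆●○░░
○○○■◇░░

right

■○○··░░░
■●●·○░░░
■◇○●■○●░
■◇·◇·○◇░
■○··◆○·░
■○○○■◇●░
■■■■■■■■
■■■■■■■■

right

○○··░░░░
●●·○░░░░
◇○●■○●●░
◇·◇·○◇●░
○··●◆·○░
○○○■◇●·░
■■■■■■■■
■■■■■■■■

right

○··░░░░░
●·○░░░░░
○●■○●●○░
·◇·○◇●◇░
··●○◆○●░
○○■◇●·◇░
■■■■■■■■
■■■■■■■■

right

··░░░░░░
·○░░░░░░
●■○●●○·░
◇·○◇●◇■░
·●○·◆●○░
○■◇●·◇○░
■■■■■■■■
■■■■■■■■

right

·░░░░░░░
○░░░░░░░
■○●●○·○░
·○◇●◇■·░
●○·○◆○●░
■◇●·◇○■░
■■■■■■■■
■■■■■■■■

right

░░░░░░░░
░░░░░░░░
○●●○·○■░
○◇●◇■·●░
○·○●◆●●░
◇●·◇○■■░
■■■■■■■■
■■■■■■■■

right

░░░░░░░░
░░░░░░░░
●●○·○■◇░
◇●◇■·●■░
·○●○◆●○░
●·◇○■■◇░
■■■■■■■■
■■■■■■■■

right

░░░░░░░░
░░░░░░░░
●○·○■◇●░
●◇■·●■●░
○●○●◆○■░
·◇○■■◇○░
■■■■■■■■
■■■■■■■■

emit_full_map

○·■●●·◇░░░░░░
◇··○●◇■░░░░░░
○●●●○○■░░░░░░
●■■●○○○░░░░░░
·○·●●■●░░░░░░
○○●··○○░░░░░░
··●○◇··░░░░░░
○●●○░░░░░░░░░
○○○○░░░░░░░░░
○○◇○░░░░░░░░░
○○○·░░░░░░░░░
●·○●░░░░░░░░░
○○··░░░░░░░░░
●●·○░░░░░░░░░
◇○●■○●●○·○■◇●
◇·◇·○◇●◇■·●■●
○··●○·○●○●◆○■
○○○■◇●·◇○■■◇○

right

░░░░░░░░
░░░░░░░░
○·○■◇●○░
◇■·●■●○░
●○●●◆■○░
◇○■■◇○○░
■■■■■■■■
■■■■■■■■

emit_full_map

○·■●●·◇░░░░░░░
◇··○●◇■░░░░░░░
○●●●○○■░░░░░░░
●■■●○○○░░░░░░░
·○·●●■●░░░░░░░
○○●··○○░░░░░░░
··●○◇··░░░░░░░
○●●○░░░░░░░░░░
○○○○░░░░░░░░░░
○○◇○░░░░░░░░░░
○○○·░░░░░░░░░░
●·○●░░░░░░░░░░
○○··░░░░░░░░░░
●●·○░░░░░░░░░░
◇○●■○●●○·○■◇●○
◇·◇·○◇●◇■·●■●○
○··●○·○●○●●◆■○
○○○■◇●·◇○■■◇○○
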